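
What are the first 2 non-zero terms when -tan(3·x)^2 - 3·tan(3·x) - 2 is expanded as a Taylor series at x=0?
-9·x - 2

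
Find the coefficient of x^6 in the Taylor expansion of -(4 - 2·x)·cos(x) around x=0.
Expand to order 6: -(4 - 2·x)·cos(x) = x^6/180 + x^5/12 - x^4/6 - x^3 + 2·x^2 + 2·x - 4 + O(x^7).
The coefficient of x^6 is 1/180.

Final answer: 1/180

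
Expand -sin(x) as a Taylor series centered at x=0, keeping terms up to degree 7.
x^7/5040 - x^5/120 + x^3/6 - x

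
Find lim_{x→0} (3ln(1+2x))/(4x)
Both numerator and denominator → 0 as x → 0; this is a 0/0 indeterminate form.
Expand each to leading order near x = 0: numerator ~ 6·x, denominator ~ 4·x.
The limit of the ratio is 3/2.

Final answer: 3/2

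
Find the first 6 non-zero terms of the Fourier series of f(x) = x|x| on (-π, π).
(-8 + 2·π^2)·sin(x)/π - π·sin(2·x) + (-8 + 18·π^2)·sin(3·x)/(27·π) - π·sin(4·x)/2 + (-8 + 50·π^2)·sin(5·x)/(125·π) - π·sin(6·x)/3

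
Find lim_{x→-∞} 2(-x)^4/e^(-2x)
This is an ∞/∞ indeterminate form as x → -∞.
Compare growth rates of the dominant terms (exponentials ≫ polynomials ≫ logarithms), or apply L'Hôpital's rule; the quotient → 0.
Limit = 0.

Final answer: 0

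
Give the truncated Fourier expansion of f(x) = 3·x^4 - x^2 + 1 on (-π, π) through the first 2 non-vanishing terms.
(148 - 24·π^2)·cos(x) - π^2/3 + 1 + 3·π^4/5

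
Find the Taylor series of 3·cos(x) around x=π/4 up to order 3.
3·√(2)/2 - 3·√(2)·(x - π/4)/2 - 3·√(2)·(x - π/4)^2/4 + √(2)·(x - π/4)^3/4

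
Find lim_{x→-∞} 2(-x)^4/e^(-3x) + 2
The quotient is an ∞/∞ indeterminate form as x → -∞.
Compare growth rates of the dominant terms (exponentials ≫ polynomials ≫ logarithms), or apply L'Hôpital's rule; the quotient → 0.
Adding the constant: 0 + 2 = 2. Limit = 2.

Final answer: 2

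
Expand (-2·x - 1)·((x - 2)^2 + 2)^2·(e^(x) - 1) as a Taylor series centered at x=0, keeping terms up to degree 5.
31·x^5/30 - 39·x^4/2 + 50·x^3 - 42·x^2 - 36·x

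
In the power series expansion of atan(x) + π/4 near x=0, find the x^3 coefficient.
Expand to order 3: atan(x) + π/4 = -x^3/3 + x + π/4 + O(x^4).
The coefficient of x^3 is -1/3.

Final answer: -1/3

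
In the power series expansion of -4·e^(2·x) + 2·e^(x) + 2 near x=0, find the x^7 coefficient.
Expand to order 7: -4·e^(2·x) + 2·e^(x) + 2 = -17·x^7/168 - 127·x^6/360 - 21·x^5/20 - 31·x^4/12 - 5·x^3 - 7·x^2 - 6·x + O(x^8).
The coefficient of x^7 is -17/168.

Final answer: -17/168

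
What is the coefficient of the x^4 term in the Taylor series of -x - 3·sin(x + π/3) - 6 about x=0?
Expand to order 4: -x - 3·sin(x + π/3) - 6 = -√(3)·x^4/16 + x^3/4 + 3·√(3)·x^2/4 - 5·x/2 - 6 - 3·√(3)/2 + O(x^5).
The coefficient of x^4 is -√(3)/16.

Final answer: -√(3)/16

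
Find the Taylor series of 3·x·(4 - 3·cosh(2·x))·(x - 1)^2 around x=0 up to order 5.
-24·x^5 + 36·x^4 - 15·x^3 - 6·x^2 + 3·x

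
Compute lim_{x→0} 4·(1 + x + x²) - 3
Direct substitution at x = 0 gives 1.

Final answer: 1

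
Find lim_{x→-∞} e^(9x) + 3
Evaluate the dominant behaviour as x → -∞; each term tends to a finite value or vanishes.
Limit = 3.

Final answer: 3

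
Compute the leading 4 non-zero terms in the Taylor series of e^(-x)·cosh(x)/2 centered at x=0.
-x^3/3 + x^2/2 - x/2 + 1/2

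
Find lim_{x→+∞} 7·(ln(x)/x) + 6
Evaluate the dominant behaviour as x → +∞; each term tends to a finite value or vanishes.
Limit = 6.

Final answer: 6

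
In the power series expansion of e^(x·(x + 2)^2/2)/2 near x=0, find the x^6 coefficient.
Expand to order 6: e^(x·(x + 2)^2/2)/2 = 3437·x^6/720 + 67·x^5/15 + 23·x^4/6 + 35·x^3/12 + 2·x^2 + x + 1/2 + O(x^7).
The coefficient of x^6 is 3437/720.

Final answer: 3437/720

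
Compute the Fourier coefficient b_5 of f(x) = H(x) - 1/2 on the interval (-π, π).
b_5 = (1/π) ∫_{-π}^{π} f(x)·sin(5x) dx.
Evaluate the integral (use parity and integration by parts as needed): b_5 = 2/(5·π).

Final answer: 2/(5·π)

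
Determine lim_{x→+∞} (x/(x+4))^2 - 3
As x → +∞: x/(x+4) = 1/(1 + 4/x) → 1, and the 2nd power of a limit-1 base also → 1; with the additive constant, 1 - 3 = -2.
Limit = -2.

Final answer: -2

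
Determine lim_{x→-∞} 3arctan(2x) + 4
Evaluate the dominant behaviour as x → -∞; each term tends to a finite value or vanishes.
Limit = 4 - 3·π/2.

Final answer: 4 - 3·π/2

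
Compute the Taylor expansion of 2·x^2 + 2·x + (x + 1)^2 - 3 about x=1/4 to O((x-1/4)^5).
-13/16 + 11·(x - 1/4)/2 + 3·(x - 1/4)^2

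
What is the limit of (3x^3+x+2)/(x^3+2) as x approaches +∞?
This is an ∞/∞ indeterminate form as x → +∞.
Divide numerator and denominator by x^3 and let the lower-order terms vanish; the leading terms give 3/1 = 3.
Limit = 3.

Final answer: 3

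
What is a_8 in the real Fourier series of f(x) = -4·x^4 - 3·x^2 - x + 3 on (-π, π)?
a_8 = (1/π) ∫_{-π}^{π} f(x)·cos(8x) dx.
Evaluate the integral (use parity and integration by parts as needed): a_8 = -π^2/2 - 9/64.

Final answer: -π^2/2 - 9/64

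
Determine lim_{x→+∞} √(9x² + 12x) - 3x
As x → +∞: multiply by the conjugate to get (12x)/(√(9x²+12x)+3x); the denominator ~ 6x, so the limit is 12/6 = 2.
Limit = 2.

Final answer: 2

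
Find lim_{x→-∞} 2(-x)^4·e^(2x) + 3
The product is a 0·∞ indeterminate form at x → -∞.
Rewrite the product as 2(-x)^4 / e^(-2x) (an ∞/∞ form) and apply L'Hôpital, or use the standard hierarchy e^(2|x|) ≫ |(-x)^4| as x → -∞.
The indeterminate product → 0, so the limit = 3.

Final answer: 3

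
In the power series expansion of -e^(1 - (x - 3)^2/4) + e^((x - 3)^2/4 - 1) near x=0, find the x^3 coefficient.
-15·e^(5/4)/16 - 3·e^(-5/4)/16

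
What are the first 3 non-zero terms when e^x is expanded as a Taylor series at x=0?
x^2/2 + x + 1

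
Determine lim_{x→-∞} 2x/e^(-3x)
This is an ∞/∞ indeterminate form as x → -∞.
Compare growth rates of the dominant terms (exponentials ≫ polynomials ≫ logarithms), or apply L'Hôpital's rule; the quotient → 0.
Limit = 0.

Final answer: 0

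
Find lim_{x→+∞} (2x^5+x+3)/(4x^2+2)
This is an ∞/∞ indeterminate form as x → +∞.
Divide numerator and denominator by x^5 and let the lower-order terms vanish; the numerator's degree 5 exceeds the denominator's degree 2, so the quotient diverges.
Limit = ∞.

Final answer: ∞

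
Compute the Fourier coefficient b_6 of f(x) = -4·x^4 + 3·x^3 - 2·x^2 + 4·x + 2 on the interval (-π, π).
b_6 = (1/π) ∫_{-π}^{π} f(x)·sin(6x) dx.
Evaluate the integral (use parity and integration by parts as needed): b_6 = -π^2 - 7/6.

Final answer: -π^2 - 7/6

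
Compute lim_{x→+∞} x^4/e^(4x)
This is an ∞/∞ indeterminate form as x → +∞.
The exponential denominator e^(4x) dominates the polynomial numerator (e^x ≫ x^4 as x → ∞), so the quotient → 0.
Limit = 0.

Final answer: 0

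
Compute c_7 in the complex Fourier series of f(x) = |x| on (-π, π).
Compute the real Fourier coefficients first: a_7 = -4/(49·π), b_7 = 0.
Then c_7 = (a_7 − i·b_7)/2 = -2/(49·π).

Final answer: -2/(49·π)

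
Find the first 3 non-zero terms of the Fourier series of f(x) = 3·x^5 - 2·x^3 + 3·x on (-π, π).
(-124·π^2 + 6·π^4 + 750)·sin(x) + (-3·π^4 - 57/2 + 17·π^2)·sin(2·x) + (-52·π^2/9 + 158/27 + 2·π^4)·sin(3·x)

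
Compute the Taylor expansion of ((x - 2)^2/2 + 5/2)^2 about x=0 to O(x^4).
-2·x^3 + 17·x^2/2 - 18·x + 81/4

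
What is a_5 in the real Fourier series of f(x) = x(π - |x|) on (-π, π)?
a_5 = (1/π) ∫_{-π}^{π} f(x)·cos(5x) dx.
Evaluate the integral (use parity and integration by parts as needed): a_5 = 0.

Final answer: 0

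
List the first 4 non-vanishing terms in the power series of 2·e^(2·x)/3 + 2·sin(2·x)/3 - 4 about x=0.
4·x^4/9 + 4·x^2/3 + 8·x/3 - 10/3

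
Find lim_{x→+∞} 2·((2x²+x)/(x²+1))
Evaluate the dominant behaviour as x → +∞; each term tends to a finite value or vanishes.
Limit = 4.

Final answer: 4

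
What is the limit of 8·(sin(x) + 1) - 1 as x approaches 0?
Direct substitution at x = 0 gives 7.

Final answer: 7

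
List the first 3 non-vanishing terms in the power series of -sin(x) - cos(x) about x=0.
x^2/2 - x - 1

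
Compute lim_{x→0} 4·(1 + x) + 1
Direct substitution at x = 0 gives 5.

Final answer: 5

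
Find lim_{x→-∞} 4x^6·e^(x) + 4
The product is a 0·∞ indeterminate form at x → -∞.
Rewrite the product as 4x^6 / e^(-x) (an ∞/∞ form) and apply L'Hôpital, or use the standard hierarchy e^(|x|) ≫ |x^6| as x → -∞.
The indeterminate product → 0, so the limit = 4.

Final answer: 4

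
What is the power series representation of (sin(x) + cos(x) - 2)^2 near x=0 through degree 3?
-2·x^3/3 + 2·x^2 - 2·x + 1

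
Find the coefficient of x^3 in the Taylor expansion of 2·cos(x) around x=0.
Expand to order 3: 2·cos(x) = 2 - x^2 + O(x^4).
The coefficient of x^3 is 0.

Final answer: 0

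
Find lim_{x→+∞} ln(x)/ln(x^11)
This is an ∞/∞ indeterminate form as x → +∞.
Write ln(x^11) = 11·ln(x), reducing the quotient to 1/11.
Limit = 1/11.

Final answer: 1/11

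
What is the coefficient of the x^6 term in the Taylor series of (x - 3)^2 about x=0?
Expand to order 6: (x - 3)^2 = x^2 - 6·x + 9 + O(x^7).
The coefficient of x^6 is 0.

Final answer: 0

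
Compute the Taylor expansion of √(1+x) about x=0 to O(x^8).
33·x^7/2048 - 21·x^6/1024 + 7·x^5/256 - 5·x^4/128 + x^3/16 - x^2/8 + x/2 + 1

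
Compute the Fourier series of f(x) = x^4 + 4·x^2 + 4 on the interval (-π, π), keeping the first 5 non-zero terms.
(32 - 8·π^2)·cos(x) + (1 + 2·π^2)·cos(2·x) + (-8·π^2/9 - 32/27)·cos(3·x) + (13/16 + π^2/2)·cos(4·x) + 4 + 4·π^2/3 + π^4/5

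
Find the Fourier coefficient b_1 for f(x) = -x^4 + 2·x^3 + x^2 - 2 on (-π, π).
b_1 = (1/π) ∫_{-π}^{π} f(x)·sin(1x) dx.
Evaluate the integral (use parity and integration by parts as needed): b_1 = -24 + 4·π^2.

Final answer: -24 + 4·π^2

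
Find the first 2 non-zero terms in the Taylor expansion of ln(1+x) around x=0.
-x^2/2 + x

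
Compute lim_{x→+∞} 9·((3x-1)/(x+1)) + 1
Evaluate the dominant behaviour as x → +∞; each term tends to a finite value or vanishes.
Limit = 28.

Final answer: 28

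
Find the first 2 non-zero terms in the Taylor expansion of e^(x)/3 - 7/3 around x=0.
x/3 - 2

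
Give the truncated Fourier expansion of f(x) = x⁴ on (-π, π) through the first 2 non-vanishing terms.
(48 - 8·π^2)·cos(x) + π^4/5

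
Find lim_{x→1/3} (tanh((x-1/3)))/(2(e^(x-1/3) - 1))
Both numerator and denominator → 0 as x → 1/3; this is a 0/0 indeterminate form.
Expand each to leading order near x = 1/3: numerator ~ (x - 1/3), denominator ~ 2·(x - 1/3).
The limit of the ratio is 1/2.

Final answer: 1/2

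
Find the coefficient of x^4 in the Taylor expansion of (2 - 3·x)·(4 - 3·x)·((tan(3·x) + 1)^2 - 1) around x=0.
Expand to order 4: (2 - 3·x)·(4 - 3·x)·((tan(3·x) + 1)^2 - 1) = 189·x^4 + 36·x^3 - 36·x^2 + 48·x + O(x^5).
The coefficient of x^4 is 189.

Final answer: 189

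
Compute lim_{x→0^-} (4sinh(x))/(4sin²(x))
Both numerator and denominator → 0 as x → 0^-; this is a 0/0 indeterminate form.
Expand each to leading order near x = 0: numerator ~ 4·x, denominator ~ 4·x^2.
The limit of the ratio is -∞.

Final answer: -∞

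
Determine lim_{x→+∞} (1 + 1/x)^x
As x → +∞: this is the defining limit (1 + 1/x)^x → e^1.
Limit = e.

Final answer: e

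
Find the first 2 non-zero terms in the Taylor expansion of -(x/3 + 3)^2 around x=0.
-2·x - 9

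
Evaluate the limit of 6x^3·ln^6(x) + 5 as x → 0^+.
The product is a 0·∞ indeterminate form at x → 0⁺.
Rewrite the product as 6·ln^6(x) / x^(-3) and apply L'Hôpital, or use the standard hierarchy x^(-3) ≫ |ln x|^6 as x → 0⁺.
The indeterminate product → 0, so the limit = 5.

Final answer: 5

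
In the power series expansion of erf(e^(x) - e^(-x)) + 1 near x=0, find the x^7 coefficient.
-241/(180·√(π))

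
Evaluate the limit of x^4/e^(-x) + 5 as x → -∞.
The quotient is an ∞/∞ indeterminate form as x → -∞.
Compare growth rates of the dominant terms (exponentials ≫ polynomials ≫ logarithms), or apply L'Hôpital's rule; the quotient → 0.
Adding the constant: 0 + 5 = 5. Limit = 5.

Final answer: 5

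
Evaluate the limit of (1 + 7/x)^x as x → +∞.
As x → +∞: this is the defining limit (1 + 7/x)^x → e^7.
Limit = e^(7).

Final answer: e^(7)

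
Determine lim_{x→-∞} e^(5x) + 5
Evaluate the dominant behaviour as x → -∞; each term tends to a finite value or vanishes.
Limit = 5.

Final answer: 5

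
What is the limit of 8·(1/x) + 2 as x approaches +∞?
Evaluate the dominant behaviour as x → +∞; each term tends to a finite value or vanishes.
Limit = 2.

Final answer: 2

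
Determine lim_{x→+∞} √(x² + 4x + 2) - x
This is an ∞ − ∞ indeterminate form.
Multiply and divide by the conjugate √(x²+4x + 2) + x; the x² terms cancel, leaving (4x + 2)/(√(x²+4x + 2)+x) → 4/2 = 2.
Limit = 2.

Final answer: 2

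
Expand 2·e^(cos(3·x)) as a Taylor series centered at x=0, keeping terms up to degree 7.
-2511·e·x^6/40 + 27·e·x^4 - 9·e·x^2 + 2·e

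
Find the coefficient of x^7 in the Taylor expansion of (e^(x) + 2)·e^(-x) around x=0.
Expand to order 7: (e^(x) + 2)·e^(-x) = -x^7/2520 + x^6/360 - x^5/60 + x^4/12 - x^3/3 + x^2 - 2·x + 3 + O(x^8).
The coefficient of x^7 is -1/2520.

Final answer: -1/2520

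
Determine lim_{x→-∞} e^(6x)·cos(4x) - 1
Evaluate the dominant behaviour as x → -∞; each term tends to a finite value or vanishes.
Limit = -1.

Final answer: -1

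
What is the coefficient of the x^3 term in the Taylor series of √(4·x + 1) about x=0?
Expand to order 3: √(4·x + 1) = 4·x^3 - 2·x^2 + 2·x + 1 + O(x^4).
The coefficient of x^3 is 4.

Final answer: 4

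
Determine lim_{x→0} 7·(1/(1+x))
Direct substitution at x = 0 gives 7.

Final answer: 7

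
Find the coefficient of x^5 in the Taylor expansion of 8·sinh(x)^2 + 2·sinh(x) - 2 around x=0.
Expand to order 5: 8·sinh(x)^2 + 2·sinh(x) - 2 = x^5/60 + 8·x^4/3 + x^3/3 + 8·x^2 + 2·x - 2 + O(x^6).
The coefficient of x^5 is 1/60.

Final answer: 1/60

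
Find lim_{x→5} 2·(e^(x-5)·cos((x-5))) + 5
Direct substitution at x = 5 gives 7.

Final answer: 7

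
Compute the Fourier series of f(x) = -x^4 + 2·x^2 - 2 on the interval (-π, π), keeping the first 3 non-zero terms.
(-56 + 8·π^2)·cos(x) + (5 - 2·π^2)·cos(2·x) - π^4/5 - 2 + 2·π^2/3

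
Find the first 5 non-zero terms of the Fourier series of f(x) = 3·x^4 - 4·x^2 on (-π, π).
(160 - 24·π^2)·cos(x) + (-13 + 6·π^2)·cos(2·x) + (32/9 - 8·π^2/3)·cos(3·x) + (-25/16 + 3·π^2/2)·cos(4·x) - 4·π^2/3 + 3·π^4/5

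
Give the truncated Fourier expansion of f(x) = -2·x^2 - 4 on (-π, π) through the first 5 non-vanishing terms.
8·cos(x) - 2·cos(2·x) + 8·cos(3·x)/9 - cos(4·x)/2 - 2·π^2/3 - 4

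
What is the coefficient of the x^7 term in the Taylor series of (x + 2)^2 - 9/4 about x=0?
Expand to order 7: (x + 2)^2 - 9/4 = x^2 + 4·x + 7/4 + O(x^8).
The coefficient of x^7 is 0.

Final answer: 0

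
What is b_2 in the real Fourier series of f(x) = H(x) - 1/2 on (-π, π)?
b_2 = (1/π) ∫_{-π}^{π} f(x)·sin(2x) dx.
Evaluate the integral (use parity and integration by parts as needed): b_2 = 0.

Final answer: 0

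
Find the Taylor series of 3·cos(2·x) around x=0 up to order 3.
3 - 6·x^2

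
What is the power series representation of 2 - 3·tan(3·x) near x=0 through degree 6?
-486·x^5/5 - 27·x^3 - 9·x + 2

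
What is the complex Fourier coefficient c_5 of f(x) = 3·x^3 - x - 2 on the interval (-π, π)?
Compute the real Fourier coefficients first: a_5 = 0, b_5 = -86/125 + 6·π^2/5.
Then c_5 = (a_5 − i·b_5)/2 = -3·i·π^2/5 + 43·i/125.

Final answer: -3·i·π^2/5 + 43·i/125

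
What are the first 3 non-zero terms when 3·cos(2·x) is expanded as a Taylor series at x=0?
2·x^4 - 6·x^2 + 3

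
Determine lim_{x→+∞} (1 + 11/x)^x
As x → +∞: this is the defining limit (1 + 11/x)^x → e^11.
Limit = e^(11).

Final answer: e^(11)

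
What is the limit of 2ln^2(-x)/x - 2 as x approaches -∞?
The quotient is an ∞/∞ indeterminate form as x → -∞.
Compare growth rates of the dominant terms (exponentials ≫ polynomials ≫ logarithms), or apply L'Hôpital's rule; the quotient → 0.
Adding the constant: 0 - 2 = -2. Limit = -2.

Final answer: -2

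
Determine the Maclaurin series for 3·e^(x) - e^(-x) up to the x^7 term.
x^7/1260 + x^6/360 + x^5/30 + x^4/12 + 2·x^3/3 + x^2 + 4·x + 2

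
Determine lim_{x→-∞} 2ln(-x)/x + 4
The quotient is an ∞/∞ indeterminate form as x → -∞.
Compare growth rates of the dominant terms (exponentials ≫ polynomials ≫ logarithms), or apply L'Hôpital's rule; the quotient → 0.
Adding the constant: 0 + 4 = 4. Limit = 4.

Final answer: 4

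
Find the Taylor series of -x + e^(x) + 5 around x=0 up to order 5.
x^5/120 + x^4/24 + x^3/6 + x^2/2 + 6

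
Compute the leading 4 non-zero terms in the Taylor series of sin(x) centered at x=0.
-x^7/5040 + x^5/120 - x^3/6 + x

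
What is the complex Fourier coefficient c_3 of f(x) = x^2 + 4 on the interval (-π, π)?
Compute the real Fourier coefficients first: a_3 = -4/9, b_3 = 0.
Then c_3 = (a_3 − i·b_3)/2 = -2/9.

Final answer: -2/9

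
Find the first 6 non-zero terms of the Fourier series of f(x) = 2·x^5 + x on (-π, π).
(-80·π^2 + 4·π^4 + 482)·sin(x) + (-2·π^4 - 16 + 10·π^2)·sin(2·x) + (-80·π^2/27 + 214/81 + 4·π^4/3)·sin(3·x) + (-π^4 - 31/32 + 5·π^2/4)·sin(4·x) + (-16·π^2/25 + 346/625 + 4·π^4/5)·sin(5·x) + (-2·π^4/3 - 32/81 + 10·π^2/27)·sin(6·x)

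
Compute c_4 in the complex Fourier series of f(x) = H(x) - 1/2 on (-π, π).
Compute the real Fourier coefficients first: a_4 = 0, b_4 = 0.
Then c_4 = (a_4 − i·b_4)/2 = 0.

Final answer: 0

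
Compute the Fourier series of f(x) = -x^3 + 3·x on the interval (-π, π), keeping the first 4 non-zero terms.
(18 - 2·π^2)·sin(x) + (-9/2 + π^2)·sin(2·x) + (22/9 - 2·π^2/3)·sin(3·x) + (-27/16 + π^2/2)·sin(4·x)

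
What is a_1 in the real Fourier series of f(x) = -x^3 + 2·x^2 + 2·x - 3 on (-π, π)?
a_1 = (1/π) ∫_{-π}^{π} f(x)·cos(1x) dx.
Evaluate the integral (use parity and integration by parts as needed): a_1 = -8.

Final answer: -8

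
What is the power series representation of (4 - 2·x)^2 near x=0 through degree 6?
4·x^2 - 16·x + 16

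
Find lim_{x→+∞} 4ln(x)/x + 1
The quotient is an ∞/∞ indeterminate form as x → +∞.
The polynomial denominator x dominates the logarithmic numerator (any positive power of x ≫ ln(x) as x → ∞), so the quotient → 0.
Adding the constant: 0 + 1 = 1. Limit = 1.

Final answer: 1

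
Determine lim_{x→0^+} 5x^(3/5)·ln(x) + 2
The product is a 0·∞ indeterminate form at x → 0⁺.
Rewrite the product as 5·ln(x) / x^(-3/5) and apply L'Hôpital, or use the standard hierarchy x^(-3/5) ≫ |ln x| as x → 0⁺.
The indeterminate product → 0, so the limit = 2.

Final answer: 2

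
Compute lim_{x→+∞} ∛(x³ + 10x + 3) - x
This is an ∞ − ∞ indeterminate form.
Multiply by (A² + AB + B²)/(A² + AB + B²) where A = ∛(x³+10x + 3), B = x to use A³ − B³ = (A−B)(A²+AB+B²); the x³ terms cancel, leaving (10x + 3)/(A²+AB+B²) with denominator ~ 3x², so the limit is 0.
Limit = 0.

Final answer: 0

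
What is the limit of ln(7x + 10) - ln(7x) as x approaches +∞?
This is an ∞ − ∞ indeterminate form.
Combine the logarithms: ln(7x+10) − ln(7x) = ln((7x+10)/(7x)) = ln(1 + 10/(7x)) → ln(1) = 0.
Limit = 0.

Final answer: 0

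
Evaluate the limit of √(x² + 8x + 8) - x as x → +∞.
This is an ∞ − ∞ indeterminate form.
Multiply and divide by the conjugate √(x²+8x + 8) + x; the x² terms cancel, leaving (8x + 8)/(√(x²+8x + 8)+x) → 8/2 = 4.
Limit = 4.

Final answer: 4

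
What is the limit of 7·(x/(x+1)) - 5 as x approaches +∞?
Evaluate the dominant behaviour as x → +∞; each term tends to a finite value or vanishes.
Limit = 2.

Final answer: 2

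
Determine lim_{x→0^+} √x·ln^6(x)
This is a 0·∞ indeterminate form at x → 0⁺.
Rewrite the product as ln^6(x) / x^(-1/2) and apply L'Hôpital, or use the standard hierarchy x^(-1/2) ≫ |ln x|^6 as x → 0⁺.
The indeterminate product → 0, so the limit = 0.

Final answer: 0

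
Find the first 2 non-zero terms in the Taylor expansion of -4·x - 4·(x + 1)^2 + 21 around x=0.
17 - 12·x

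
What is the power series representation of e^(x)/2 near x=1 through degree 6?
e/2 + e·(x - 1)/2 + e·(x - 1)^2/4 + e·(x - 1)^3/12 + e·(x - 1)^4/48 + e·(x - 1)^5/240 + e·(x - 1)^6/1440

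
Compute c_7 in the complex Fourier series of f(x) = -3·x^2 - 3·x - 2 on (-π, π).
Compute the real Fourier coefficients first: a_7 = 12/49, b_7 = -6/7.
Then c_7 = (a_7 − i·b_7)/2 = 6/49 + 3·i/7.

Final answer: 6/49 + 3·i/7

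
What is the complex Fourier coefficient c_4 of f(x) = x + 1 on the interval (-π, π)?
Compute the real Fourier coefficients first: a_4 = 0, b_4 = -1/2.
Then c_4 = (a_4 − i·b_4)/2 = i/4.

Final answer: i/4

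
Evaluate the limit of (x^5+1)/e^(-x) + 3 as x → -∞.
The quotient is an ∞/∞ indeterminate form as x → -∞.
Compare growth rates of the dominant terms (exponentials ≫ polynomials ≫ logarithms), or apply L'Hôpital's rule; the quotient → 0.
Adding the constant: 0 + 3 = 3. Limit = 3.

Final answer: 3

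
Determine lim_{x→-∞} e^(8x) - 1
Evaluate the dominant behaviour as x → -∞; each term tends to a finite value or vanishes.
Limit = -1.

Final answer: -1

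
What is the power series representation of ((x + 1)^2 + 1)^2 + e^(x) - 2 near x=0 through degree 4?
25·x^4/24 + 25·x^3/6 + 17·x^2/2 + 9·x + 3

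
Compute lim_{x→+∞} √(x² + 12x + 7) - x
This is an ∞ − ∞ indeterminate form.
Multiply and divide by the conjugate √(x²+12x + 7) + x; the x² terms cancel, leaving (12x + 7)/(√(x²+12x + 7)+x) → 12/2 = 6.
Limit = 6.

Final answer: 6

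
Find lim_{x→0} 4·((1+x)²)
Direct substitution at x = 0 gives 4.

Final answer: 4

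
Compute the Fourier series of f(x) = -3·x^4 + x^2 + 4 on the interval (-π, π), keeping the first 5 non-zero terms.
(-148 + 24·π^2)·cos(x) + (10 - 6·π^2)·cos(2·x) + (-20/9 + 8·π^2/3)·cos(3·x) + (13/16 - 3·π^2/2)·cos(4·x) - 3·π^4/5 + π^2/3 + 4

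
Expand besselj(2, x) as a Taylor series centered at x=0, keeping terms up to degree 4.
-x^4/96 + x^2/8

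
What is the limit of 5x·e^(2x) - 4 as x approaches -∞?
The product is a 0·∞ indeterminate form at x → -∞.
Rewrite the product as 5x / e^(-2x) (an ∞/∞ form) and apply L'Hôpital, or use the standard hierarchy e^(2|x|) ≫ |x| as x → -∞.
The indeterminate product → 0, so the limit = -4.

Final answer: -4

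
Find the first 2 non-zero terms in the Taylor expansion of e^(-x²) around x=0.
1 - x^2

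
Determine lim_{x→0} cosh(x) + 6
Direct substitution at x = 0 gives 7.

Final answer: 7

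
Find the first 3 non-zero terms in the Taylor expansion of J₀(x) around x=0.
x^4/64 - x^2/4 + 1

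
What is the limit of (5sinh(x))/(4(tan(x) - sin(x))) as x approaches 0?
Both numerator and denominator → 0 as x → 0; this is a 0/0 indeterminate form.
Expand each to leading order near x = 0: numerator ~ 5·x, denominator ~ 2·x^3.
The limit of the ratio is ∞.

Final answer: ∞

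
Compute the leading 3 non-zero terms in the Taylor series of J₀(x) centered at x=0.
x^4/64 - x^2/4 + 1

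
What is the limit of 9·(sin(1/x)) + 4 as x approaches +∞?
Evaluate the dominant behaviour as x → +∞; each term tends to a finite value or vanishes.
Limit = 4.

Final answer: 4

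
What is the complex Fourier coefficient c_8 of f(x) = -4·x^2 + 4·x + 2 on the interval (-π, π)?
Compute the real Fourier coefficients first: a_8 = -1/4, b_8 = -1.
Then c_8 = (a_8 − i·b_8)/2 = -1/8 + i/2.

Final answer: -1/8 + i/2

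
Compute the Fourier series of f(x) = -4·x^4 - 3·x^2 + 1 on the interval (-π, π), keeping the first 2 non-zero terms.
(-180 + 32·π^2)·cos(x) - 4·π^4/5 - π^2 + 1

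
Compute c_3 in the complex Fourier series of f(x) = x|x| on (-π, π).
Compute the real Fourier coefficients first: a_3 = 0, b_3 = (-8 + 18·π^2)/(27·π).
Then c_3 = (a_3 − i·b_3)/2 = -i·π/3 + 4·i/(27·π).

Final answer: -i·π/3 + 4·i/(27·π)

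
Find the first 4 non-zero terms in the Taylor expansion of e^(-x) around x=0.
-x^3/6 + x^2/2 - x + 1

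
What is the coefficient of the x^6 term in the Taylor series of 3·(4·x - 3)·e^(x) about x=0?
Expand to order 6: 3·(4·x - 3)·e^(x) = 7·x^6/80 + 17·x^5/40 + 13·x^4/8 + 9·x^3/2 + 15·x^2/2 + 3·x - 9 + O(x^7).
The coefficient of x^6 is 7/80.

Final answer: 7/80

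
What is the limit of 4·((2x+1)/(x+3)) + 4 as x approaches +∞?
Evaluate the dominant behaviour as x → +∞; each term tends to a finite value or vanishes.
Limit = 12.

Final answer: 12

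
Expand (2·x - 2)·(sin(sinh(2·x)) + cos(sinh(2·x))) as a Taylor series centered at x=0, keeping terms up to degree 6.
-24·x^6/5 + 4·x^5/15 + 4·x^4 - 4·x^3 + 8·x^2 - 2·x - 2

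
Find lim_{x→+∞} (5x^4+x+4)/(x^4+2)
This is an ∞/∞ indeterminate form as x → +∞.
Divide numerator and denominator by x^4 and let the lower-order terms vanish; the leading terms give 5/1 = 5.
Limit = 5.

Final answer: 5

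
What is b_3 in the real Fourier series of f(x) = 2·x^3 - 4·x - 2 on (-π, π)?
b_3 = (1/π) ∫_{-π}^{π} f(x)·sin(3x) dx.
Evaluate the integral (use parity and integration by parts as needed): b_3 = -32/9 + 4·π^2/3.

Final answer: -32/9 + 4·π^2/3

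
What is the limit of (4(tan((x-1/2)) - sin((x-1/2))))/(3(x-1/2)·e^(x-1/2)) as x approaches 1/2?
Both numerator and denominator → 0 as x → 1/2; this is a 0/0 indeterminate form.
Expand each to leading order near x = 1/2: numerator ~ 2·(x - 1/2)^3, denominator ~ 3·(x - 1/2).
The limit of the ratio is 0.

Final answer: 0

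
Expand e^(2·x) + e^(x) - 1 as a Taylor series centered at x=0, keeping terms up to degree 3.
3·x^3/2 + 5·x^2/2 + 3·x + 1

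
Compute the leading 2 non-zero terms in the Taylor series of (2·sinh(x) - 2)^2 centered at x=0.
4 - 8·x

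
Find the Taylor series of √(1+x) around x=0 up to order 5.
7·x^5/256 - 5·x^4/128 + x^3/16 - x^2/8 + x/2 + 1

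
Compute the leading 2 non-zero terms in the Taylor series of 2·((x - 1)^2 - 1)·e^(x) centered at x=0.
-2·x^2 - 4·x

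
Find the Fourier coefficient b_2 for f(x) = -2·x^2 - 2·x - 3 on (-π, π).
b_2 = (1/π) ∫_{-π}^{π} f(x)·sin(2x) dx.
Evaluate the integral (use parity and integration by parts as needed): b_2 = 2.

Final answer: 2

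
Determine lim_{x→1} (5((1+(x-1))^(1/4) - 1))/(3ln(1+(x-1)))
Both numerator and denominator → 0 as x → 1; this is a 0/0 indeterminate form.
Expand each to leading order near x = 1: numerator ~ 5·(x - 1)/4, denominator ~ 3·(x - 1).
The limit of the ratio is 5/12.

Final answer: 5/12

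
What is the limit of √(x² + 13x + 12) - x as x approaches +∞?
This is an ∞ − ∞ indeterminate form.
Multiply and divide by the conjugate √(x²+13x + 12) + x; the x² terms cancel, leaving (13x + 12)/(√(x²+13x + 12)+x) → 13/2.
Limit = 13/2.

Final answer: 13/2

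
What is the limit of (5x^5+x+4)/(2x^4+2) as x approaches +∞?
This is an ∞/∞ indeterminate form as x → +∞.
Divide numerator and denominator by x^5 and let the lower-order terms vanish; the numerator's degree 5 exceeds the denominator's degree 4, so the quotient diverges.
Limit = ∞.

Final answer: ∞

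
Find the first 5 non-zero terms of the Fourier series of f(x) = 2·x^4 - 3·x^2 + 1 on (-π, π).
(108 - 16·π^2)·cos(x) + (-9 + 4·π^2)·cos(2·x) + (68/27 - 16·π^2/9)·cos(3·x) + (-9/8 + π^2)·cos(4·x) - π^2 + 1 + 2·π^4/5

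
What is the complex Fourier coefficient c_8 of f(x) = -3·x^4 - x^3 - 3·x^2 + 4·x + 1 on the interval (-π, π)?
Compute the real Fourier coefficients first: a_8 = -3·π^2/8 - 39/256, b_8 = -131/128 + π^2/4.
Then c_8 = (a_8 − i·b_8)/2 = -3·π^2/16 - 39/512 - i·π^2/8 + 131·i/256.

Final answer: -3·π^2/16 - 39/512 - i·π^2/8 + 131·i/256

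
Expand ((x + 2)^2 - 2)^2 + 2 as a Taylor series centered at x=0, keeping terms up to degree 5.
x^4 + 8·x^3 + 20·x^2 + 16·x + 6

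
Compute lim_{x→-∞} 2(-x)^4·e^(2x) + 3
The product is a 0·∞ indeterminate form at x → -∞.
Rewrite the product as 2(-x)^4 / e^(-2x) (an ∞/∞ form) and apply L'Hôpital, or use the standard hierarchy e^(2|x|) ≫ |(-x)^4| as x → -∞.
The indeterminate product → 0, so the limit = 3.

Final answer: 3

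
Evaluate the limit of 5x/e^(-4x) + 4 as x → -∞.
The quotient is an ∞/∞ indeterminate form as x → -∞.
Compare growth rates of the dominant terms (exponentials ≫ polynomials ≫ logarithms), or apply L'Hôpital's rule; the quotient → 0.
Adding the constant: 0 + 4 = 4. Limit = 4.

Final answer: 4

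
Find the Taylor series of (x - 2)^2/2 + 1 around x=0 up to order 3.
x^2/2 - 2·x + 3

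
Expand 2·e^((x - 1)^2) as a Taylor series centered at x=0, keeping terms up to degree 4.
19·e·x^4/3 - 20·e·x^3/3 + 6·e·x^2 - 4·e·x + 2·e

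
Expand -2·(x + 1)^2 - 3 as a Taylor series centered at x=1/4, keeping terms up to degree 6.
-49/8 - 5·(x - 1/4) - 2·(x - 1/4)^2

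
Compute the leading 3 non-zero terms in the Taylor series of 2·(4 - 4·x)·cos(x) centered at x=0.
-4·x^2 - 8·x + 8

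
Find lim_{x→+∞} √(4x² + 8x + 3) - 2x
As x → +∞: multiply by the conjugate to get (8x+3)/(√(4x²+8x+3)+2x); the denominator ~ 4x, so the limit is 8/4 = 2.
Limit = 2.

Final answer: 2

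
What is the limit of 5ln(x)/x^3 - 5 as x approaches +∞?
The quotient is an ∞/∞ indeterminate form as x → +∞.
The polynomial denominator x^3 dominates the logarithmic numerator (any positive power of x ≫ ln(x) as x → ∞), so the quotient → 0.
Adding the constant: 0 - 5 = -5. Limit = -5.

Final answer: -5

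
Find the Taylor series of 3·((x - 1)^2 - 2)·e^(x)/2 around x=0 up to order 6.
17·x^6/480 + 9·x^5/80 + 3·x^4/16 - x^3/4 - 9·x^2/4 - 9·x/2 - 3/2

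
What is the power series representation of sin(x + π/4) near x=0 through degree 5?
√(2)·x^5/240 + √(2)·x^4/48 - √(2)·x^3/12 - √(2)·x^2/4 + √(2)·x/2 + √(2)/2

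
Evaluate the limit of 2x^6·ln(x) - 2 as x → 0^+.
The product is a 0·∞ indeterminate form at x → 0⁺.
Rewrite the product as 2·ln(x) / x^(-6) and apply L'Hôpital, or use the standard hierarchy x^(-6) ≫ |ln x| as x → 0⁺.
The indeterminate product → 0, so the limit = -2.

Final answer: -2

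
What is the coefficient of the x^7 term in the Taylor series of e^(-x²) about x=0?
Expand to order 7: e^(-x²) = -x^6/6 + x^4/2 - x^2 + 1 + O(x^8).
The coefficient of x^7 is 0.

Final answer: 0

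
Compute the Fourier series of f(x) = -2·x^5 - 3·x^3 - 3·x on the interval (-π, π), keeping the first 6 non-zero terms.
(-450 - 4·π^4 + 74·π^2)·sin(x) + (-7·π^2 + 27/2 + 2·π^4)·sin(2·x) + (-4·π^4/3 - 214/81 + 26·π^2/27)·sin(3·x) + (45/32 + π^2/4 + π^4)·sin(4·x) + (-4·π^4/5 - 14·π^2/25 - 666/625)·sin(5·x) + (145/162 + 17·π^2/27 + 2·π^4/3)·sin(6·x)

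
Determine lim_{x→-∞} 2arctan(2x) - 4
Evaluate the dominant behaviour as x → -∞; each term tends to a finite value or vanishes.
Limit = -4 - π.

Final answer: -4 - π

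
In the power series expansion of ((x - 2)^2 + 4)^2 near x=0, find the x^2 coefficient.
Expand to order 2: ((x - 2)^2 + 4)^2 = 32·x^2 - 64·x + 64 + O(x^3).
The coefficient of x^2 is 32.

Final answer: 32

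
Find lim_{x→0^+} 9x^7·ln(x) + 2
The product is a 0·∞ indeterminate form at x → 0⁺.
Rewrite the product as 9·ln(x) / x^(-7) and apply L'Hôpital, or use the standard hierarchy x^(-7) ≫ |ln x| as x → 0⁺.
The indeterminate product → 0, so the limit = 2.

Final answer: 2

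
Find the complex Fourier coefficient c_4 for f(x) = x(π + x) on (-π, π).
Compute the real Fourier coefficients first: a_4 = 1/4, b_4 = -π/2.
Then c_4 = (a_4 − i·b_4)/2 = 1/8 + i·π/4.

Final answer: 1/8 + i·π/4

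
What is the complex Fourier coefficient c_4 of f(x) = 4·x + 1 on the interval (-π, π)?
Compute the real Fourier coefficients first: a_4 = 0, b_4 = -2.
Then c_4 = (a_4 − i·b_4)/2 = i.

Final answer: i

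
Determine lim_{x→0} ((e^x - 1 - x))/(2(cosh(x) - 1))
Both numerator and denominator → 0 as x → 0; this is a 0/0 indeterminate form.
Expand each to leading order near x = 0: numerator ~ x^2/2, denominator ~ x^2.
The limit of the ratio is 1/2.

Final answer: 1/2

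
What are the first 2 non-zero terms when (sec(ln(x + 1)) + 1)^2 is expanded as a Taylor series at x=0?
2·x^2 + 4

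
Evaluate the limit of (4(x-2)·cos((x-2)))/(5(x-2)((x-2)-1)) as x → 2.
Both numerator and denominator → 0 as x → 2; this is a 0/0 indeterminate form.
Expand each to leading order near x = 2: numerator ~ 4·(x - 2), denominator ~ -5·(x - 2).
The limit of the ratio is -4/5.

Final answer: -4/5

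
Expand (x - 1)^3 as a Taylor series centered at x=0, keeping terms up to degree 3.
x^3 - 3·x^2 + 3·x - 1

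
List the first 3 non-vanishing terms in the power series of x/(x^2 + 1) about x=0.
x^5 - x^3 + x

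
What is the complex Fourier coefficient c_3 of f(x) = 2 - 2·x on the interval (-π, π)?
Compute the real Fourier coefficients first: a_3 = 0, b_3 = -4/3.
Then c_3 = (a_3 − i·b_3)/2 = 2·i/3.

Final answer: 2·i/3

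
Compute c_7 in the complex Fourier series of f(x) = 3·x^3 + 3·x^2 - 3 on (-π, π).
Compute the real Fourier coefficients first: a_7 = -12/49, b_7 = -36/343 + 6·π^2/7.
Then c_7 = (a_7 − i·b_7)/2 = -6/49 - 3·i·π^2/7 + 18·i/343.

Final answer: -6/49 - 3·i·π^2/7 + 18·i/343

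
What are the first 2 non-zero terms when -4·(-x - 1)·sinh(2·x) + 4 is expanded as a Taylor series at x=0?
8·x + 4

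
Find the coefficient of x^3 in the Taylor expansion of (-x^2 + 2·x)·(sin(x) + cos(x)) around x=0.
Expand to order 3: (-x^2 + 2·x)·(sin(x) + cos(x)) = -2·x^3 + x^2 + 2·x + O(x^4).
The coefficient of x^3 is -2.

Final answer: -2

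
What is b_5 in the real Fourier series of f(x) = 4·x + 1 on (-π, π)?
b_5 = (1/π) ∫_{-π}^{π} f(x)·sin(5x) dx.
Evaluate the integral (use parity and integration by parts as needed): b_5 = 8/5.

Final answer: 8/5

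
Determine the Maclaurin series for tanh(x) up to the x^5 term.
2·x^5/15 - x^3/3 + x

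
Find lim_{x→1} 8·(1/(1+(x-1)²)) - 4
Direct substitution at x = 1 gives 4.

Final answer: 4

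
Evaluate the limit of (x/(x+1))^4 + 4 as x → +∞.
As x → +∞: x/(x+1) = 1/(1 + 1/x) → 1, and the 4th power of a limit-1 base also → 1; with the additive constant, 1 + 4 = 5.
Limit = 5.

Final answer: 5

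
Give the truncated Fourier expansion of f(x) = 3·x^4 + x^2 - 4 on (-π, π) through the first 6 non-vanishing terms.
(140 - 24·π^2)·cos(x) + (-8 + 6·π^2)·cos(2·x) + (4/3 - 8·π^2/3)·cos(3·x) + (-5/16 + 3·π^2/2)·cos(4·x) + (44/625 - 24·π^2/25)·cos(5·x) - 4 + π^2/3 + 3·π^4/5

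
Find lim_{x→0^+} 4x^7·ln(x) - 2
The product is a 0·∞ indeterminate form at x → 0⁺.
Rewrite the product as 4·ln(x) / x^(-7) and apply L'Hôpital, or use the standard hierarchy x^(-7) ≫ |ln x| as x → 0⁺.
The indeterminate product → 0, so the limit = -2.

Final answer: -2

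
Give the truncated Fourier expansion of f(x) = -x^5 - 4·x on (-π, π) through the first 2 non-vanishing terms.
(-248 - 2·π^4 + 40·π^2)·sin(x) + (-5·π^2 + 23/2 + π^4)·sin(2·x)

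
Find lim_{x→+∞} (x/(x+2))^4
As x → +∞: x/(x+2) = 1/(1 + 2/x) → 1, and the 4th power of a limit-1 base also → 1.
Limit = 1.

Final answer: 1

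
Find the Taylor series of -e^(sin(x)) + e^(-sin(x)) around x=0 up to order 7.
-x^7/45 + 2·x^5/15 - 2·x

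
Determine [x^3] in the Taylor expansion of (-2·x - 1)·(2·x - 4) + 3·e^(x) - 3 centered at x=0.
Expand to order 3: (-2·x - 1)·(2·x - 4) + 3·e^(x) - 3 = x^3/2 - 5·x^2/2 + 9·x + 4 + O(x^4).
The coefficient of x^3 is 1/2.

Final answer: 1/2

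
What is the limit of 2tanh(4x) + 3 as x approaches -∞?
Evaluate the dominant behaviour as x → -∞; each term tends to a finite value or vanishes.
Limit = 1.

Final answer: 1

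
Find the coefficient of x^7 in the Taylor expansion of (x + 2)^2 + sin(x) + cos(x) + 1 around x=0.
Expand to order 7: (x + 2)^2 + sin(x) + cos(x) + 1 = -x^7/5040 - x^6/720 + x^5/120 + x^4/24 - x^3/6 + x^2/2 + 5·x + 6 + O(x^8).
The coefficient of x^7 is -1/5040.

Final answer: -1/5040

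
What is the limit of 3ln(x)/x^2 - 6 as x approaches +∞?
The quotient is an ∞/∞ indeterminate form as x → +∞.
The polynomial denominator x^2 dominates the logarithmic numerator (any positive power of x ≫ ln(x) as x → ∞), so the quotient → 0.
Adding the constant: 0 - 6 = -6. Limit = -6.

Final answer: -6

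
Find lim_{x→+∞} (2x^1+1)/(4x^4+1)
This is an ∞/∞ indeterminate form as x → +∞.
Divide numerator and denominator by x^4 and let the lower-order terms vanish; the numerator's degree 1 is below the denominator's degree 4, so the quotient → 0.
Limit = 0.

Final answer: 0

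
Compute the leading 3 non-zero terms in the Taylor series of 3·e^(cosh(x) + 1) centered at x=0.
x^4·e^(2)/2 + 3·x^2·e^(2)/2 + 3·e^(2)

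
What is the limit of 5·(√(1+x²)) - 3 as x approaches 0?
Direct substitution at x = 0 gives 2.

Final answer: 2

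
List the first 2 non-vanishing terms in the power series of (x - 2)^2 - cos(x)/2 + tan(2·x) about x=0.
7/2 - 2·x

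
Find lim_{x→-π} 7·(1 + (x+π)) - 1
Direct substitution at x = -π gives 6.

Final answer: 6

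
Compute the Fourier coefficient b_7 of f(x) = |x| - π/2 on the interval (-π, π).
b_7 = (1/π) ∫_{-π}^{π} f(x)·sin(7x) dx.
Evaluate the integral (use parity and integration by parts as needed): b_7 = 0.

Final answer: 0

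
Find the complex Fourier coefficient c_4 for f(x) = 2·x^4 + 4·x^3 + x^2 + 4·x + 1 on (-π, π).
Compute the real Fourier coefficients first: a_4 = -1/8 + π^2, b_4 = -2·π^2 - 5/4.
Then c_4 = (a_4 − i·b_4)/2 = -1/16 + π^2/2 + 5·i/8 + i·π^2.

Final answer: -1/16 + π^2/2 + 5·i/8 + i·π^2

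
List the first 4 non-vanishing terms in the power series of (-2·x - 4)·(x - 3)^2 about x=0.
-2·x^3 + 8·x^2 + 6·x - 36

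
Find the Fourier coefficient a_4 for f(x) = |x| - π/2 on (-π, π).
a_4 = (1/π) ∫_{-π}^{π} f(x)·cos(4x) dx.
Evaluate the integral (use parity and integration by parts as needed): a_4 = 0.

Final answer: 0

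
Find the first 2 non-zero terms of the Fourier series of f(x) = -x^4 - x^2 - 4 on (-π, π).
(-44 + 8·π^2)·cos(x) - π^4/5 - 4 - π^2/3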